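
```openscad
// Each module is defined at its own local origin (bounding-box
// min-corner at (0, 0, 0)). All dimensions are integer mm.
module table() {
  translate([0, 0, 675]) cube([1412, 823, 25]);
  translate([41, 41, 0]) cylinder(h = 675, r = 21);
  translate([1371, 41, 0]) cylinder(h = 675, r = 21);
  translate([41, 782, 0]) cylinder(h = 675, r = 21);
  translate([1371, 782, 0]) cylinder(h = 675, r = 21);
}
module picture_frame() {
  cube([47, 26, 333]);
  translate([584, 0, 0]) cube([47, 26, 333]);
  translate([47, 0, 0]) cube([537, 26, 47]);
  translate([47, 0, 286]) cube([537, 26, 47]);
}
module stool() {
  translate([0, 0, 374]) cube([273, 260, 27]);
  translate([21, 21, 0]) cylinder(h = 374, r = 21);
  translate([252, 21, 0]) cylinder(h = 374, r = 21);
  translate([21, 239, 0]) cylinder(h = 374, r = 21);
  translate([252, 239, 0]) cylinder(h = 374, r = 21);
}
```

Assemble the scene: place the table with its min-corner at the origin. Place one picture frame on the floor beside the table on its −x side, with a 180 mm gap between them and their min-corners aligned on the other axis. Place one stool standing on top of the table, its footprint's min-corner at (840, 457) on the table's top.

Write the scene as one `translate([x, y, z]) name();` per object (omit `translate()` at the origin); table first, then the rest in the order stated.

table();
translate([-811, 0, 0]) picture_frame();
translate([840, 457, 700]) stool();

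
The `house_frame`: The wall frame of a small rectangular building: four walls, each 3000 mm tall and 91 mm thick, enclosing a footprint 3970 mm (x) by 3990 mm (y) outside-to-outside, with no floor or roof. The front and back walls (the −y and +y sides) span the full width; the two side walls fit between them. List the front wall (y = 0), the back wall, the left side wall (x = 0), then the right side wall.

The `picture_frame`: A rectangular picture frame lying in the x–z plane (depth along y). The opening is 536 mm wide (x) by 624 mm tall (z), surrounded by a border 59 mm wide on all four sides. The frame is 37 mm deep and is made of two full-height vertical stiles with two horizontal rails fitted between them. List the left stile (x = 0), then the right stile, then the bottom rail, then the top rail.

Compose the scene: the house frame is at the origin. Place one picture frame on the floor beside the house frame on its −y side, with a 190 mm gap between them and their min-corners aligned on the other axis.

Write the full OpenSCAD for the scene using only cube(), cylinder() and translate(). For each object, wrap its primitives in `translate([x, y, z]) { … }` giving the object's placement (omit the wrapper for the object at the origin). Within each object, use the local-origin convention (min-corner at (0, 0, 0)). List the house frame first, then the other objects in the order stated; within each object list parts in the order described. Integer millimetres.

cube([3970, 91, 3000]);
translate([0, 3899, 0]) cube([3970, 91, 3000]);
translate([0, 91, 0]) cube([91, 3808, 3000]);
translate([3879, 91, 0]) cube([91, 3808, 3000]);
translate([0, -227, 0]) {
  cube([59, 37, 742]);
  translate([595, 0, 0]) cube([59, 37, 742]);
  translate([59, 0, 0]) cube([536, 37, 59]);
  translate([59, 0, 683]) cube([536, 37, 59]);
}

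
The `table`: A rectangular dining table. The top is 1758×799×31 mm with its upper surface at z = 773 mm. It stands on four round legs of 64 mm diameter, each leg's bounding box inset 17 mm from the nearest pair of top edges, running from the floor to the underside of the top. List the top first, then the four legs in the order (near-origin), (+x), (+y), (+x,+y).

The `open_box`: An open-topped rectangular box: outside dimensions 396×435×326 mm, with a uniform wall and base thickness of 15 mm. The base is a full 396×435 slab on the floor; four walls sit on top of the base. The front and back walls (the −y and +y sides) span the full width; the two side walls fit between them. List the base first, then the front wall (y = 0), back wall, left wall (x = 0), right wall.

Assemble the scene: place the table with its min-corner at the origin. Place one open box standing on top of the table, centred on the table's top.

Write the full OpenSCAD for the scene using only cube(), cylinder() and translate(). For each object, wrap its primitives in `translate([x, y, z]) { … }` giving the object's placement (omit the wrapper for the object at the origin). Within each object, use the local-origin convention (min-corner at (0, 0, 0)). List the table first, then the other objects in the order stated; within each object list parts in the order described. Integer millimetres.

translate([0, 0, 742]) cube([1758, 799, 31]);
translate([49, 49, 0]) cylinder(h = 742, r = 32);
translate([1709, 49, 0]) cylinder(h = 742, r = 32);
translate([49, 750, 0]) cylinder(h = 742, r = 32);
translate([1709, 750, 0]) cylinder(h = 742, r = 32);
translate([681, 182, 773]) {
  cube([396, 435, 15]);
  translate([0, 0, 15]) cube([396, 15, 311]);
  translate([0, 420, 15]) cube([396, 15, 311]);
  translate([0, 15, 15]) cube([15, 405, 311]);
  translate([381, 15, 15]) cube([15, 405, 311]);
}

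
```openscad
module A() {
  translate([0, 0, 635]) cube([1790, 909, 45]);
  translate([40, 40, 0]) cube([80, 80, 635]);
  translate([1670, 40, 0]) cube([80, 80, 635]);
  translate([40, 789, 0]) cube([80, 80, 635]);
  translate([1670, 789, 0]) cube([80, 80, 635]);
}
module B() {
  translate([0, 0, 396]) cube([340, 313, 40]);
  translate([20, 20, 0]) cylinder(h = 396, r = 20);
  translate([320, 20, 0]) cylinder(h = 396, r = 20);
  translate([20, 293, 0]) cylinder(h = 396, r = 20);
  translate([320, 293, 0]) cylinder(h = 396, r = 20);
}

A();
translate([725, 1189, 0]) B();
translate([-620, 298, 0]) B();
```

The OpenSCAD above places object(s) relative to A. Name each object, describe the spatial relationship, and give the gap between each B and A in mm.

A is a table. B is a stool. Two stools sit around the table at the +y, −x sides. The gap between each stool and the table is 280 mm.

Each stool's nearest face is 280 mm from the table's bounding box.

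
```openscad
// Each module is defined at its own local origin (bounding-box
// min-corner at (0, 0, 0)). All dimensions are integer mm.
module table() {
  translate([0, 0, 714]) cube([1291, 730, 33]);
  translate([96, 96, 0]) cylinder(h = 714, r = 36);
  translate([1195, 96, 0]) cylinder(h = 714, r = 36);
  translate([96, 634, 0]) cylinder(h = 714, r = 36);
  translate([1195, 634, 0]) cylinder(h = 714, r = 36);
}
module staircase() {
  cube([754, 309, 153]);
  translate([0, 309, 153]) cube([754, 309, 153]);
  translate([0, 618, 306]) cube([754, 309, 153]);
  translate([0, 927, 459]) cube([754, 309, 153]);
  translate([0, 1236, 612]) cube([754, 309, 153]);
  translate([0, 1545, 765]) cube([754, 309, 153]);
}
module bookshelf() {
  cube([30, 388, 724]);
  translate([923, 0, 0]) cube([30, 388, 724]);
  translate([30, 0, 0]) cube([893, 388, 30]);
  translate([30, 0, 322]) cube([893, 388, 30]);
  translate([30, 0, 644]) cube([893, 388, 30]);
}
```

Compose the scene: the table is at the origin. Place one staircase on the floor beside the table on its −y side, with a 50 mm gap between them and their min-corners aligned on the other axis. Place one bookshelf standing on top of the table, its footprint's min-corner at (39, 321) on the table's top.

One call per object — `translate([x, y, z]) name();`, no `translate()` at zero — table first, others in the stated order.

table();
translate([0, -1904, 0]) staircase();
translate([39, 321, 747]) bookshelf();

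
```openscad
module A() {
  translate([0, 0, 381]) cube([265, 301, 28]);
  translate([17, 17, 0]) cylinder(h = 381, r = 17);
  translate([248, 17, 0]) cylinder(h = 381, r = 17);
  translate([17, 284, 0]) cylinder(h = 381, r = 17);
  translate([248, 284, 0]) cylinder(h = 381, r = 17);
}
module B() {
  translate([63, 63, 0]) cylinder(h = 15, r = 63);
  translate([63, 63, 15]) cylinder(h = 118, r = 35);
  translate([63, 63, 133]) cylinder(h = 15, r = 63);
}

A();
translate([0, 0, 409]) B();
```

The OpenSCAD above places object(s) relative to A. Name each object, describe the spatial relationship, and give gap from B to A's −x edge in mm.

The spool's min-x is at 0; the stool's min-x is 0; gap = 0 mm.

A is a stool. B is a spool. The spool is on top of the stool. The gap from the spool to the stool's −x edge is 0 mm.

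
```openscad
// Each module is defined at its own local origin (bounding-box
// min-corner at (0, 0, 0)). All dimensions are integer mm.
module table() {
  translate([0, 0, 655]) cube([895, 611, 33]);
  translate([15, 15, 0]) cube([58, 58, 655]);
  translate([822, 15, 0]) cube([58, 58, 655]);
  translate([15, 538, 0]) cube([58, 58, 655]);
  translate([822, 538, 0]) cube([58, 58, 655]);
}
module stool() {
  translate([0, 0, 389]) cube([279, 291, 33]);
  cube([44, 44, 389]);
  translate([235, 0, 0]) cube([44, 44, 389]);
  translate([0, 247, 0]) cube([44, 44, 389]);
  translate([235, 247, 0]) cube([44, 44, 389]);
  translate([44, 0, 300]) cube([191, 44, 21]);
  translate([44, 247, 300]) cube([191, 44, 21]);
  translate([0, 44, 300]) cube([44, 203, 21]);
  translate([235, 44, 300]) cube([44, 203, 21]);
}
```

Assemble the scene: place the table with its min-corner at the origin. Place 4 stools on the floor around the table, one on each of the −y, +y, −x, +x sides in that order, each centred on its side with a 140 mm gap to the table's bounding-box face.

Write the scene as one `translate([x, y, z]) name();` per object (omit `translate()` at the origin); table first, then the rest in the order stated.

table();
translate([308, -431, 0]) stool();
translate([308, 751, 0]) stool();
translate([-419, 160, 0]) stool();
translate([1035, 160, 0]) stool();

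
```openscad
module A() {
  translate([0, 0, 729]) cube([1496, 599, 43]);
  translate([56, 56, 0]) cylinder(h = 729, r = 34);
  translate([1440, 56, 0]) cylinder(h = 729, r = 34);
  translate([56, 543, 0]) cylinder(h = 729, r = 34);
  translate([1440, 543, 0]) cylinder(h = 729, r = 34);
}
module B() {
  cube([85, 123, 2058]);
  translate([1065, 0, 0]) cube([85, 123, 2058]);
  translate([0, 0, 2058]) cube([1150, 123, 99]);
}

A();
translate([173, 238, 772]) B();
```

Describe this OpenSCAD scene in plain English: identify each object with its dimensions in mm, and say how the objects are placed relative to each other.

A is a rectangular dining table. The top is 1496×599×43 mm with its upper surface at z = 772 mm. It stands on four round legs of 68 mm diameter, each leg's bounding box inset 22 mm from the nearest pair of top edges, running from the floor to the underside of the top.

B is a rectangular door frame: two vertical jambs of 85×123 mm section, 2058 mm tall, with a clear opening 980 mm wide between their inner faces. A header 99 mm tall and 123 mm deep lies on top of the jambs and spans the full outside width.

The door frame is on top of the table, centred.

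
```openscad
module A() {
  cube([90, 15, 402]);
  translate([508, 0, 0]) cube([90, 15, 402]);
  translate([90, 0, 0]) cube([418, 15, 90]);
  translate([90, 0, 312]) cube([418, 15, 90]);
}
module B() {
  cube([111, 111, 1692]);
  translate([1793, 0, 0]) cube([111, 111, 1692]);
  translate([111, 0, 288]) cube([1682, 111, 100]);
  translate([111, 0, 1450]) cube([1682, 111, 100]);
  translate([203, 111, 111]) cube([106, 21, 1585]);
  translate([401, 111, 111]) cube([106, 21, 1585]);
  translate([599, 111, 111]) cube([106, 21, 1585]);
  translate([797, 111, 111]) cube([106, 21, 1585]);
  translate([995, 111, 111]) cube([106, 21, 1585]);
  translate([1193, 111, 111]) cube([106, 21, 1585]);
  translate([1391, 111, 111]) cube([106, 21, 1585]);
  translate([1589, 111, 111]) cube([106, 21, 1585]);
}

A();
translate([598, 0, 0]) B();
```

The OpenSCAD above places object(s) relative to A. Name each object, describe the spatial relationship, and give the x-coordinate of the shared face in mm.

The picture frame's +x face and the fence section's −x face are both at x = 598 mm.

A is a picture frame. B is a fence section. The fence section is against the picture frame's +x side, with their −y faces flush. The x-coordinate of the shared face is 598 mm.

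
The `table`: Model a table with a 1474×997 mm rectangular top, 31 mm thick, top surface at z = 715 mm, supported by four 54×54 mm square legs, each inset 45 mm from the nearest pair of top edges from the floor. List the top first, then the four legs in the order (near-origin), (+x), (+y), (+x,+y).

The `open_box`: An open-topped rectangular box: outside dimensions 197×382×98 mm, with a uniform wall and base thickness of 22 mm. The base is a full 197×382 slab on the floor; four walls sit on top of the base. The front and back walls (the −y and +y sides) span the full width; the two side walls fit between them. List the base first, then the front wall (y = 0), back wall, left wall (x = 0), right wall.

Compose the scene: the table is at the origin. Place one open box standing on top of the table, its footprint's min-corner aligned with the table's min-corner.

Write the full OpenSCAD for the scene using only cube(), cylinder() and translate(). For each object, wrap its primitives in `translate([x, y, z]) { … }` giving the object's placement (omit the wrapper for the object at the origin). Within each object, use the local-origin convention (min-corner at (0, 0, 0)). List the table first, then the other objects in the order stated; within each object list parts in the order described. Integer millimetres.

translate([0, 0, 684]) cube([1474, 997, 31]);
translate([45, 45, 0]) cube([54, 54, 684]);
translate([1375, 45, 0]) cube([54, 54, 684]);
translate([45, 898, 0]) cube([54, 54, 684]);
translate([1375, 898, 0]) cube([54, 54, 684]);
translate([0, 0, 715]) {
  cube([197, 382, 22]);
  translate([0, 0, 22]) cube([197, 22, 76]);
  translate([0, 360, 22]) cube([197, 22, 76]);
  translate([0, 22, 22]) cube([22, 338, 76]);
  translate([175, 22, 22]) cube([22, 338, 76]);
}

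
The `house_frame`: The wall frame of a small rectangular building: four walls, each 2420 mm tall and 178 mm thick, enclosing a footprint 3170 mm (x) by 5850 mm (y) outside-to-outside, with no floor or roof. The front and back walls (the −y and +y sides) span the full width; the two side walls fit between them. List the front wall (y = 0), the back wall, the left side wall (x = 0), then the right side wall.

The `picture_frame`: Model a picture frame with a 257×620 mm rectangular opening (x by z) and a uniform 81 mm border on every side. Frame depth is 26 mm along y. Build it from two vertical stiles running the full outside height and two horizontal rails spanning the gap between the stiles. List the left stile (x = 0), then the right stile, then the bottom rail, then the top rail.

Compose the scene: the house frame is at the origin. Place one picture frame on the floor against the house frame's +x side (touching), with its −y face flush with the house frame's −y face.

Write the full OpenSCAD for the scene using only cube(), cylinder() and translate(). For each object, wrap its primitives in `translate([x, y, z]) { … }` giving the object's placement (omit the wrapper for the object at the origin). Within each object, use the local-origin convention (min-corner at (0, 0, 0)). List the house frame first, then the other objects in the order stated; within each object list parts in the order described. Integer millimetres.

cube([3170, 178, 2420]);
translate([0, 5672, 0]) cube([3170, 178, 2420]);
translate([0, 178, 0]) cube([178, 5494, 2420]);
translate([2992, 178, 0]) cube([178, 5494, 2420]);
translate([3170, 0, 0]) {
  cube([81, 26, 782]);
  translate([338, 0, 0]) cube([81, 26, 782]);
  translate([81, 0, 0]) cube([257, 26, 81]);
  translate([81, 0, 701]) cube([257, 26, 81]);
}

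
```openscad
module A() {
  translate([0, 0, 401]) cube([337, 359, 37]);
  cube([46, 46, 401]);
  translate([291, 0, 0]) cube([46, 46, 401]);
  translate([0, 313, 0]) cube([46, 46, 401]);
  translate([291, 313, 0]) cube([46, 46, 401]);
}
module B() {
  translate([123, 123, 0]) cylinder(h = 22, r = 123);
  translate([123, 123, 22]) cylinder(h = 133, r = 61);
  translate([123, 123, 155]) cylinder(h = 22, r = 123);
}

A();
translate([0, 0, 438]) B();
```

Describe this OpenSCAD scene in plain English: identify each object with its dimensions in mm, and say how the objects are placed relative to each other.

A is a four-legged stool. The seat is a 337×359×37 mm slab whose top surface is at z = 438 mm; four square legs, each 46×46 mm in cross-section, run from the floor (z = 0) to the underside of the seat, each flush with a corner of the seat.

B is a spool: two coaxial disc flanges of radius 123 mm and thickness 22 mm, joined by a core cylinder of radius 61 mm and height 133 mm. The lower flange rests on z = 0 and the three cylinders share a vertical axis.

The spool is on top of the stool.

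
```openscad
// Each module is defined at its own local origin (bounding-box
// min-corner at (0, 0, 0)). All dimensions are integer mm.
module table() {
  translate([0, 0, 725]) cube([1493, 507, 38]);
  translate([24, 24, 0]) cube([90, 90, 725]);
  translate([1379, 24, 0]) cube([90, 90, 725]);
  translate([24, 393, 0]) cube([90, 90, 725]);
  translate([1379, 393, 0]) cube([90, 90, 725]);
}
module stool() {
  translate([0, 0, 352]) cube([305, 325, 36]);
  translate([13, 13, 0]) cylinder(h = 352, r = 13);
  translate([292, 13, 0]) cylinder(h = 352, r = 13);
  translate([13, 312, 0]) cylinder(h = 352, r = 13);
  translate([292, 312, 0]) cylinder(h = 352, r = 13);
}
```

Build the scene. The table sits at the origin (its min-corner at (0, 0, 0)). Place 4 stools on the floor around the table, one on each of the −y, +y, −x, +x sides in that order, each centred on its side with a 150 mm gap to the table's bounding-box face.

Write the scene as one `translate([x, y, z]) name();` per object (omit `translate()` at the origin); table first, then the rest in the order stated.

table();
translate([594, -475, 0]) stool();
translate([594, 657, 0]) stool();
translate([-455, 91, 0]) stool();
translate([1643, 91, 0]) stool();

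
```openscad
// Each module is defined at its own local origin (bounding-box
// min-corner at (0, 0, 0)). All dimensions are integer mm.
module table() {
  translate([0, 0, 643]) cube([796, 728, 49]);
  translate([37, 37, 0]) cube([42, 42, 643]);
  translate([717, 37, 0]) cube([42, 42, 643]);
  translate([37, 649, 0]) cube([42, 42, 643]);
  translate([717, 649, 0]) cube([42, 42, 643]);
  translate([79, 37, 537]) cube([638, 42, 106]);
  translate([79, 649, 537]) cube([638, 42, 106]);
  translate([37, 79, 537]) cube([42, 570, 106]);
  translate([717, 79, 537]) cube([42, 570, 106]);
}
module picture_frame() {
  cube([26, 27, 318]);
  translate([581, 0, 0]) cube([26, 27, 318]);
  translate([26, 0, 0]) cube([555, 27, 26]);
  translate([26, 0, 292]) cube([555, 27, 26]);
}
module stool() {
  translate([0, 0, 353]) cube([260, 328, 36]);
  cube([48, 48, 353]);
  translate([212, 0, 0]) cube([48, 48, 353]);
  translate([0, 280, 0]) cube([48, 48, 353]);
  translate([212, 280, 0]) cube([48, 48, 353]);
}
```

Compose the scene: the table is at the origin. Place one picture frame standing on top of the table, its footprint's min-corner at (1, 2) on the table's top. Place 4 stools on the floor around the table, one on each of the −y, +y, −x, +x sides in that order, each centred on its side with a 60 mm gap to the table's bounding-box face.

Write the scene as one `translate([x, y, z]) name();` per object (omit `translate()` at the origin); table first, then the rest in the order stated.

table();
translate([1, 2, 692]) picture_frame();
translate([268, -388, 0]) stool();
translate([268, 788, 0]) stool();
translate([-320, 200, 0]) stool();
translate([856, 200, 0]) stool();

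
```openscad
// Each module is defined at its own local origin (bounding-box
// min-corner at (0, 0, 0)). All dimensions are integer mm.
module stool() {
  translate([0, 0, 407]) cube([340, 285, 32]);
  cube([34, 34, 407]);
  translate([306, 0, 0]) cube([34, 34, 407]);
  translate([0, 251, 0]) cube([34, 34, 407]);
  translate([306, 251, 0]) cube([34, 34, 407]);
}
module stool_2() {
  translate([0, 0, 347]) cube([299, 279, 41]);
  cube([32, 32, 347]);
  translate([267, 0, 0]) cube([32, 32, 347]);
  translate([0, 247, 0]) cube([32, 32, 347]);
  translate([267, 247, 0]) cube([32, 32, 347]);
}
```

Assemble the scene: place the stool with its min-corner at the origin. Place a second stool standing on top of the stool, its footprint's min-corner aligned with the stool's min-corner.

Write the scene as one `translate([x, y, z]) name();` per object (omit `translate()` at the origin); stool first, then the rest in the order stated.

stool();
translate([0, 0, 439]) stool_2();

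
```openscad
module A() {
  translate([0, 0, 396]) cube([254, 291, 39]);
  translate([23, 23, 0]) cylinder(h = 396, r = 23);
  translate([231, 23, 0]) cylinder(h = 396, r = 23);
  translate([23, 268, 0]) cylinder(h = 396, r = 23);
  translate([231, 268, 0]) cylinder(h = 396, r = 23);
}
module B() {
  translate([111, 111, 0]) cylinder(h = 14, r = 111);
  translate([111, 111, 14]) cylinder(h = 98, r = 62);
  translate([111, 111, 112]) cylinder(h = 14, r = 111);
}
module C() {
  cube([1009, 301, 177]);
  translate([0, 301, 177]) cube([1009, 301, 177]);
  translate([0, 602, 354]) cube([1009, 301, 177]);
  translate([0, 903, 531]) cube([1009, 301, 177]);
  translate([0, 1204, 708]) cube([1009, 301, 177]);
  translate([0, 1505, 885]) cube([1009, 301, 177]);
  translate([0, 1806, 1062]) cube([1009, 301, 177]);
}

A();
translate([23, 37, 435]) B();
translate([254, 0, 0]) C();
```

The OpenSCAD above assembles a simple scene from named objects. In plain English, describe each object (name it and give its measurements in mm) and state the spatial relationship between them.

A is a simple wooden stool: a rectangular seat 254 mm (x) by 291 mm (y), 39 mm thick, top face at z = 435 mm, on four round legs, each 46 mm in diameter. The legs rest on z = 0, each leg's axis is inset half a diameter from the nearest pair of seat edges (so the leg's bounding box is flush with the corner).

B is a spool: two coaxial disc flanges of radius 111 mm and thickness 14 mm, joined by a core cylinder of radius 62 mm and height 98 mm. The lower flange rests on z = 0 and the three cylinders share a vertical axis.

C is a straight staircase of 7 solid steps. Each step is 1009 mm wide (x), 301 mm deep (y, the going) and 177 mm tall (the rise). The first step rests on the floor; each subsequent step sits one going further in +y and one rise higher in +z, directly behind and above the previous step with no overlap.

The spool is on top of the stool. The staircase is against the stool's +x side, with their −y faces flush.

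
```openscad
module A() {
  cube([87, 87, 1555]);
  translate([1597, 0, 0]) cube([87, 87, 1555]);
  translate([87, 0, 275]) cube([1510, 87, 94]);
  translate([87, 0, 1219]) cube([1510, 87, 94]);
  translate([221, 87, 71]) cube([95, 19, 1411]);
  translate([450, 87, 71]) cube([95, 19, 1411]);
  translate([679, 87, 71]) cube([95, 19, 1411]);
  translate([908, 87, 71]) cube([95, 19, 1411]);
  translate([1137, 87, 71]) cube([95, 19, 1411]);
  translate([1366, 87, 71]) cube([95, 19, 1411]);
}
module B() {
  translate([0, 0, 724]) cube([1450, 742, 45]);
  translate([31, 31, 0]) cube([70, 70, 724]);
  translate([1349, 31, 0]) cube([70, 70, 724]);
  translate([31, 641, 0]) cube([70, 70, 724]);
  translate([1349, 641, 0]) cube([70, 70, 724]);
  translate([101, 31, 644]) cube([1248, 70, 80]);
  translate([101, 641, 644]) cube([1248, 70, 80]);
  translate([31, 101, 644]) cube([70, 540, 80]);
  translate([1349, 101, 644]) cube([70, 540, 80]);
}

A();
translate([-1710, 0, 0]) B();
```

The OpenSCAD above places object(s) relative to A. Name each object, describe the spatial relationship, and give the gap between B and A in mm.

A is a fence section. B is a table. The table is on the floor beside the fence section on its −x side. The gap between the table and the fence section is 260 mm.

The table's nearest face is 260 mm from the fence section's −x face.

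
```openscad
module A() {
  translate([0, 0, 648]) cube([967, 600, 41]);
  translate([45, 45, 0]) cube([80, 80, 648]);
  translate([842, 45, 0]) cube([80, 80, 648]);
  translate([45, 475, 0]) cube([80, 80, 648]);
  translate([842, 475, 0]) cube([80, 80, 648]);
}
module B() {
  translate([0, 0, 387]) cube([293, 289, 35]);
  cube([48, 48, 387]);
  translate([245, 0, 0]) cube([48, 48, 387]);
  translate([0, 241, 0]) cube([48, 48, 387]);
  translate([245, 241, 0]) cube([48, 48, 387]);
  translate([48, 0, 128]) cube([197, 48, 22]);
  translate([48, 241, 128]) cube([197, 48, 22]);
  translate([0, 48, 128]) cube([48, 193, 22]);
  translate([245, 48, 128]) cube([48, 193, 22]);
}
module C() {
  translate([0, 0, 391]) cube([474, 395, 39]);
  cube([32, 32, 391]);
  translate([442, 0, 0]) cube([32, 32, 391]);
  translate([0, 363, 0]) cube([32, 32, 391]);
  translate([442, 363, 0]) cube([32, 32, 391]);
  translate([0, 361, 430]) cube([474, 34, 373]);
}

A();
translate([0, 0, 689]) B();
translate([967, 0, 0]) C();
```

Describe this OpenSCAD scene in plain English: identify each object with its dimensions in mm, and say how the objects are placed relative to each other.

A is a table with a 967×600 mm rectangular top, 41 mm thick, top surface at z = 689 mm, supported by four 80×80 mm square legs, each inset 45 mm from the nearest pair of top edges, running from the floor.

B is a four-legged stool. The seat is a 293×289×35 mm slab whose top surface is at z = 422 mm; four square legs, each 48×48 mm in cross-section, run from the floor (z = 0) to the underside of the seat, each flush with a corner of the seat. Four stretchers, 48 mm wide and 22 mm tall, connect adjacent legs with their undersides at z = 128 mm, each running between the inner faces of the legs it joins and aligned with the legs' outer faces on the other axis.

C is a chair: 474×395 mm seat, 39 mm thick, top at z = 430 mm, on four 32 mm square corner legs flush with the seat edges. A 34 mm thick backrest slab spans the full seat width, extending 373 mm above the seat top, its back face flush with the seat's +y edge.

The stool is on top of the table. The chair is against the table's +x side, with their −y faces flush.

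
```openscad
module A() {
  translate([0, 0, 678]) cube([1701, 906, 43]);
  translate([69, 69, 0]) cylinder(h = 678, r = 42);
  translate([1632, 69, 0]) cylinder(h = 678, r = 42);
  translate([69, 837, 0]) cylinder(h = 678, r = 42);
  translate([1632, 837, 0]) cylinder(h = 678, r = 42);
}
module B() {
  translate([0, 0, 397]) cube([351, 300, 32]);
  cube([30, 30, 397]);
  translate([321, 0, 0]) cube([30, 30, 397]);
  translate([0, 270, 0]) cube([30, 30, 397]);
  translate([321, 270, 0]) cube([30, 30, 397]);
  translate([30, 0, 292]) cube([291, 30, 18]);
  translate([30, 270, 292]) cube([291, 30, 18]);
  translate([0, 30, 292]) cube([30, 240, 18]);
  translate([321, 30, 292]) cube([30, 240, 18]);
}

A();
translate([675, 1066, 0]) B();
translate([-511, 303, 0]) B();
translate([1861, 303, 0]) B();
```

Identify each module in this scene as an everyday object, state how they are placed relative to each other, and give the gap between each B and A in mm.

Each stool's nearest face is 160 mm from the table's bounding box.

A is a table. B is a stool. Three stools sit around the table at the +y, −x, +x sides. The gap between each stool and the table is 160 mm.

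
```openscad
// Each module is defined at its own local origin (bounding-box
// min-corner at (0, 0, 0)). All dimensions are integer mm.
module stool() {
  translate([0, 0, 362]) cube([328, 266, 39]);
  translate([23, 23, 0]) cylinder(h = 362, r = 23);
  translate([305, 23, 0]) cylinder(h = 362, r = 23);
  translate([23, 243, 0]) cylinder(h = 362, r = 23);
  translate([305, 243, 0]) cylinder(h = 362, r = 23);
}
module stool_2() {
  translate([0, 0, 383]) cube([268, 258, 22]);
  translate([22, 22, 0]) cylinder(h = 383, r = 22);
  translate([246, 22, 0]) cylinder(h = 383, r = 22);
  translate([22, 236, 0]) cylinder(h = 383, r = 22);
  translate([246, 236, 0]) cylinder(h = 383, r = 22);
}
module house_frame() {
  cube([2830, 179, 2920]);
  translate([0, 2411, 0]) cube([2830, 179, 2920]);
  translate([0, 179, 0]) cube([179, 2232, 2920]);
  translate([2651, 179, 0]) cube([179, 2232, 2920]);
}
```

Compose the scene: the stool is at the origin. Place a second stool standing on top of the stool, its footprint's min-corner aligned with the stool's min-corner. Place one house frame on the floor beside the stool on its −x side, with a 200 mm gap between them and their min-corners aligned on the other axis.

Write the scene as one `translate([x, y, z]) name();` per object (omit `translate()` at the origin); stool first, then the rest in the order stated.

stool();
translate([0, 0, 401]) stool_2();
translate([-3030, 0, 0]) house_frame();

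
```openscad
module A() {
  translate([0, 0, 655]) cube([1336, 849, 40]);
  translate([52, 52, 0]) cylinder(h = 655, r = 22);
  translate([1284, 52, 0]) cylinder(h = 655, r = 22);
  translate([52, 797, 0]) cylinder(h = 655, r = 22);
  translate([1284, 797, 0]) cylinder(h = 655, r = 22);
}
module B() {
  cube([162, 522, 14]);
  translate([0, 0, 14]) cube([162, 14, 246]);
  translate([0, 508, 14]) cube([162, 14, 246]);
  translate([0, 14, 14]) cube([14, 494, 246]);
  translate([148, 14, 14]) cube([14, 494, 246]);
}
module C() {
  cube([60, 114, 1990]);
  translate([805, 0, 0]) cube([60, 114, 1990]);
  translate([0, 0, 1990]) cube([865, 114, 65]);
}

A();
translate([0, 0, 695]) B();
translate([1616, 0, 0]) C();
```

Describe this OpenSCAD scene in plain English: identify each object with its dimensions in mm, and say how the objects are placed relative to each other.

A is a table with a 1336×849 mm rectangular top, 40 mm thick, top surface at z = 695 mm, supported by four round legs of 44 mm diameter, each leg's bounding box inset 30 mm from the nearest pair of top edges, running from the floor.

B is an open-topped rectangular box: outside dimensions 162×522×260 mm, with a uniform wall and base thickness of 14 mm. The base is a full 162×522 slab on the floor; four walls sit on top of the base. The front and back walls (the −y and +y sides) span the full width; the two side walls fit between them.

C is a door frame. The clear opening is 745 mm wide and 1990 mm high. Two 60 mm wide jambs, 114 mm deep, stand either side of the opening from the floor to the top of the opening. A 65 mm thick head sits across the top of both jambs, spanning the full outside width of the frame.

The open box is on top of the table. The door frame is on the floor beside the table on its +x side.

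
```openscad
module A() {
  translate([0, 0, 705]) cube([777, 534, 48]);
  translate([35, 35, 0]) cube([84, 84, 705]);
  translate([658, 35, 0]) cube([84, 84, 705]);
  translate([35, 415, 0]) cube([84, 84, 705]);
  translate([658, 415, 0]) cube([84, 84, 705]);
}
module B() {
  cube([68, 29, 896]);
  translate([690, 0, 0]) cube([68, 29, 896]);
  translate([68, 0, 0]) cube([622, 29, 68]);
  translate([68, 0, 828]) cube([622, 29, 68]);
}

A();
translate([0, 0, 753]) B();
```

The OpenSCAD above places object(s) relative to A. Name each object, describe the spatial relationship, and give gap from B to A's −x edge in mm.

The picture frame's min-x is at 0; the table's min-x is 0; gap = 0 mm.

A is a table. B is a picture frame. The picture frame is on top of the table. The gap from the picture frame to the table's −x edge is 0 mm.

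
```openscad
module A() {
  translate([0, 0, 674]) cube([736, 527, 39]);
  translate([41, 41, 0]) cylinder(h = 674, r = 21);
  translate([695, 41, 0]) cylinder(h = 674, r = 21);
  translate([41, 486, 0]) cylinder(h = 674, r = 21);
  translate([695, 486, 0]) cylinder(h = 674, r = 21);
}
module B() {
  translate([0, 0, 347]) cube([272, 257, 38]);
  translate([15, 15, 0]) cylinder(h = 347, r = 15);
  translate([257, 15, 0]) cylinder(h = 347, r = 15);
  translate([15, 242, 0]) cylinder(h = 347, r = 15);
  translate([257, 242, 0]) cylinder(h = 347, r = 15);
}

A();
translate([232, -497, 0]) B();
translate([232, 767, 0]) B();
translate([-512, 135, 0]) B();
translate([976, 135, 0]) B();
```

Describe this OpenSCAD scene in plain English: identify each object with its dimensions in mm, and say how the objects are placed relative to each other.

A is a table: top 736 mm (x) × 527 mm (y), 39 mm thick, upper face at z = 713 mm, on four round legs of 42 mm diameter, each leg's bounding box inset 20 mm from the nearest pair of top edges, running from z = 0 to the bottom of the top.

B is a four-legged stool. The seat is a 272×257×38 mm slab whose top surface is at z = 385 mm; four round legs, each 30 mm in diameter, run from the floor (z = 0) to the underside of the seat, each leg's axis is inset half a diameter from the nearest pair of seat edges (so the leg's bounding box is flush with the corner).

Four stools sit around the table at the −y, +y, −x, +x sides.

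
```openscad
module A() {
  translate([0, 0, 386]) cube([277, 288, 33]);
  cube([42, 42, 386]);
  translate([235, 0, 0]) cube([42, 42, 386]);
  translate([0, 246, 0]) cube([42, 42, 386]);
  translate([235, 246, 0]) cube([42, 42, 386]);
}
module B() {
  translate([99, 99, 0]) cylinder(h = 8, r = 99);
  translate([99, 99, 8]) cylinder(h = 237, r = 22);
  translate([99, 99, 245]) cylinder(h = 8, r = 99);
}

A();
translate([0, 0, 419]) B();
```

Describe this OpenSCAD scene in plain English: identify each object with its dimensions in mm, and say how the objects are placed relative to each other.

A is a simple wooden stool: a rectangular seat 277 mm (x) by 288 mm (y), 33 mm thick, top face at z = 419 mm, on four square legs, each 42×42 mm in cross-section. The legs rest on z = 0, each flush with a corner of the seat.

B is a spool: two coaxial disc flanges of radius 99 mm and thickness 8 mm, joined by a core cylinder of radius 22 mm and height 237 mm. The lower flange rests on z = 0 and the three cylinders share a vertical axis.

The spool is on top of the stool.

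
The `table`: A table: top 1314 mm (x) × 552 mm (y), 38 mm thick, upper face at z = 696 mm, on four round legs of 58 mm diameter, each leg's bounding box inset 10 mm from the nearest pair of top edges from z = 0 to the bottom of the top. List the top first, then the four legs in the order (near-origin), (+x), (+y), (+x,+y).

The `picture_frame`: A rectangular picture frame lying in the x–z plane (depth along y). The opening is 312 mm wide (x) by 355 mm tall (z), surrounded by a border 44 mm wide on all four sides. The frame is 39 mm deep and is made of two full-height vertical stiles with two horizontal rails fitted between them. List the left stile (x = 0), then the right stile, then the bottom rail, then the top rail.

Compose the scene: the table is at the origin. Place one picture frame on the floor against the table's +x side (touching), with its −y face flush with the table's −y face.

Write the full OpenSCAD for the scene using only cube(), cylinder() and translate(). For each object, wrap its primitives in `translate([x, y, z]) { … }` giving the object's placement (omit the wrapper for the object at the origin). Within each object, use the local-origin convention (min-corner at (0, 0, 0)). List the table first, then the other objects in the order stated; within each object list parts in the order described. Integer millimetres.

translate([0, 0, 658]) cube([1314, 552, 38]);
translate([39, 39, 0]) cylinder(h = 658, r = 29);
translate([1275, 39, 0]) cylinder(h = 658, r = 29);
translate([39, 513, 0]) cylinder(h = 658, r = 29);
translate([1275, 513, 0]) cylinder(h = 658, r = 29);
translate([1314, 0, 0]) {
  cube([44, 39, 443]);
  translate([356, 0, 0]) cube([44, 39, 443]);
  translate([44, 0, 0]) cube([312, 39, 44]);
  translate([44, 0, 399]) cube([312, 39, 44]);
}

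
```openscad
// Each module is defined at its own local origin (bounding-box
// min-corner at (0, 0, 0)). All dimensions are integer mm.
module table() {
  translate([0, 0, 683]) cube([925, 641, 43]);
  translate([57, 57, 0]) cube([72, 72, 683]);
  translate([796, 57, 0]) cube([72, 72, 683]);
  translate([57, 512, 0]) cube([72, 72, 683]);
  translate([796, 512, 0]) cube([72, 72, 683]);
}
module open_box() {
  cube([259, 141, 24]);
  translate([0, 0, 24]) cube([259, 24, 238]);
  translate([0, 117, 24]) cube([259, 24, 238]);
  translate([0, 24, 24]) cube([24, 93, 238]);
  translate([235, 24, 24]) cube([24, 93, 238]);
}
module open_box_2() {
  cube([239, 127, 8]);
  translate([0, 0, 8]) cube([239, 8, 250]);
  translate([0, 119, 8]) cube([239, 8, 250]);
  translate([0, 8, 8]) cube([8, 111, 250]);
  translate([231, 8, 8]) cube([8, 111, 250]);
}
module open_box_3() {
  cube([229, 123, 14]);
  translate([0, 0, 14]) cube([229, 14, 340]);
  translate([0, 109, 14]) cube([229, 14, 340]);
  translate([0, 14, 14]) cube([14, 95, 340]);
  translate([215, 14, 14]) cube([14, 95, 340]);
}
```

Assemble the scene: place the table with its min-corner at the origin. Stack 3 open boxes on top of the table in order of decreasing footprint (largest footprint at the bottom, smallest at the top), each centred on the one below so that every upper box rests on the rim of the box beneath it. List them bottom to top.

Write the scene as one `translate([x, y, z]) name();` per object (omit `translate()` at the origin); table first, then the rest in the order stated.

table();
translate([333, 250, 726]) open_box();
translate([343, 257, 988]) open_box_2();
translate([348, 259, 1246]) open_box_3();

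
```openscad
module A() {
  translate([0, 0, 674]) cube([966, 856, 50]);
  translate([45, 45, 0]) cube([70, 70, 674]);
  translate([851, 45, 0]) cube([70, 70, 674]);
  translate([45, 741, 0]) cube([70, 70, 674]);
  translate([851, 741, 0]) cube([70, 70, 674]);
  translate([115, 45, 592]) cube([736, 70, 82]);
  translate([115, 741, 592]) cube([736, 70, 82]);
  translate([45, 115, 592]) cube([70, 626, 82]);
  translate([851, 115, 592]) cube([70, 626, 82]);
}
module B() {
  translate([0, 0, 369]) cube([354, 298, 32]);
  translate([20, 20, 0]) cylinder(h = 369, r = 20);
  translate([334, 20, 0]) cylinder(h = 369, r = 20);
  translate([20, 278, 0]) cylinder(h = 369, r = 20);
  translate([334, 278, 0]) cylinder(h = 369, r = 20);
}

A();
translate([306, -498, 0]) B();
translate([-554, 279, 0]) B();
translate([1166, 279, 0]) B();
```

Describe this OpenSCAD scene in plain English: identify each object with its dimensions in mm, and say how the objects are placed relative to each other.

A is a rectangular dining table. The top is 966×856×50 mm with its upper surface at z = 724 mm. It stands on four 70×70 mm square legs, each inset 45 mm from the nearest pair of top edges, running from the floor to the underside of the top. Four apron rails, 70 mm thick and 82 mm tall, run between adjacent legs with their top edges flush with the underside of the top and their outer faces flush with the legs' outer faces.

B is a simple wooden stool: a rectangular seat 354 mm (x) by 298 mm (y), 32 mm thick, top face at z = 401 mm, on four round legs, each 40 mm in diameter. The legs rest on z = 0, each leg's axis is inset half a diameter from the nearest pair of seat edges (so the leg's bounding box is flush with the corner).

Three stools sit around the table at the −y, −x, +x sides.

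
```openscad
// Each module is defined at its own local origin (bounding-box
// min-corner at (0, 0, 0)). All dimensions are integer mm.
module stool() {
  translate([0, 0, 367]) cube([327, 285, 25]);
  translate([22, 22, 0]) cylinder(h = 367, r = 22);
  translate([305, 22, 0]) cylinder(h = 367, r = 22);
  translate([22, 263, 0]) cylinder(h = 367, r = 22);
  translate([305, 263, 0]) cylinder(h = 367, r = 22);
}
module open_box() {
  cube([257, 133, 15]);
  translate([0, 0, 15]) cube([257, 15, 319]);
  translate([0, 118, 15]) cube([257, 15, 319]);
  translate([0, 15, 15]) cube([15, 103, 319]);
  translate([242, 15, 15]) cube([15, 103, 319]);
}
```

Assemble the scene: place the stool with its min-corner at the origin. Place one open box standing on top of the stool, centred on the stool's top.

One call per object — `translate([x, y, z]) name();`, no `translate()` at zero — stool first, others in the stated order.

stool();
translate([35, 76, 392]) open_box();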